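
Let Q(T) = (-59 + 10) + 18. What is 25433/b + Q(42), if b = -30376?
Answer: -967089/30376 ≈ -31.837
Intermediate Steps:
Q(T) = -31 (Q(T) = -49 + 18 = -31)
25433/b + Q(42) = 25433/(-30376) - 31 = 25433*(-1/30376) - 31 = -25433/30376 - 31 = -967089/30376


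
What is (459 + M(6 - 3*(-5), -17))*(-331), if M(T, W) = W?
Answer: -146302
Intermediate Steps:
(459 + M(6 - 3*(-5), -17))*(-331) = (459 - 17)*(-331) = 442*(-331) = -146302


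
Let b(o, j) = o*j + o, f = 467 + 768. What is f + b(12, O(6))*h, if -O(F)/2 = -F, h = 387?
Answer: 61607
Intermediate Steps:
O(F) = 2*F (O(F) = -(-2)*F = 2*F)
f = 1235
b(o, j) = o + j*o (b(o, j) = j*o + o = o + j*o)
f + b(12, O(6))*h = 1235 + (12*(1 + 2*6))*387 = 1235 + (12*(1 + 12))*387 = 1235 + (12*13)*387 = 1235 + 156*387 = 1235 + 60372 = 61607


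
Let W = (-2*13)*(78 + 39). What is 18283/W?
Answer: -18283/3042 ≈ -6.0102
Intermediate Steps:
W = -3042 (W = -26*117 = -3042)
18283/W = 18283/(-3042) = 18283*(-1/3042) = -18283/3042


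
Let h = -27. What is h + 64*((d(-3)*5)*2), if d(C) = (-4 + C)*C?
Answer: 13413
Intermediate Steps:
d(C) = C*(-4 + C)
h + 64*((d(-3)*5)*2) = -27 + 64*((-3*(-4 - 3)*5)*2) = -27 + 64*((-3*(-7)*5)*2) = -27 + 64*((21*5)*2) = -27 + 64*(105*2) = -27 + 64*210 = -27 + 13440 = 13413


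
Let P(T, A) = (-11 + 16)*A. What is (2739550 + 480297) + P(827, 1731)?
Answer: 3228502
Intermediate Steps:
P(T, A) = 5*A
(2739550 + 480297) + P(827, 1731) = (2739550 + 480297) + 5*1731 = 3219847 + 8655 = 3228502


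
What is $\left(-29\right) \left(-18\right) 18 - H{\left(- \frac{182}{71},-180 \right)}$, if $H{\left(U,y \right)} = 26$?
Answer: $9370$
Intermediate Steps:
$\left(-29\right) \left(-18\right) 18 - H{\left(- \frac{182}{71},-180 \right)} = \left(-29\right) \left(-18\right) 18 - 26 = 522 \cdot 18 - 26 = 9396 - 26 = 9370$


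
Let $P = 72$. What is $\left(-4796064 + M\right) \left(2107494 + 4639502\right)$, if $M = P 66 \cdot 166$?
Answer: $-27036778275072$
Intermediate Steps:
$M = 788832$ ($M = 72 \cdot 66 \cdot 166 = 4752 \cdot 166 = 788832$)
$\left(-4796064 + M\right) \left(2107494 + 4639502\right) = \left(-4796064 + 788832\right) \left(2107494 + 4639502\right) = \left(-4007232\right) 6746996 = -27036778275072$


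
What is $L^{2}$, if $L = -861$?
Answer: $741321$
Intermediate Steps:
$L^{2} = \left(-861\right)^{2} = 741321$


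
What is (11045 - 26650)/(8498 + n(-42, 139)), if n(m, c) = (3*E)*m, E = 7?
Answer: -15605/7616 ≈ -2.0490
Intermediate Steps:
n(m, c) = 21*m (n(m, c) = (3*7)*m = 21*m)
(11045 - 26650)/(8498 + n(-42, 139)) = (11045 - 26650)/(8498 + 21*(-42)) = -15605/(8498 - 882) = -15605/7616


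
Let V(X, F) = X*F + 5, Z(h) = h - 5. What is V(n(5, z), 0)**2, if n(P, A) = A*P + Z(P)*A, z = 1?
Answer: 25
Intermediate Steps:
Z(h) = -5 + h
n(P, A) = A*P + A*(-5 + P) (n(P, A) = A*P + (-5 + P)*A = A*P + A*(-5 + P))
V(X, F) = 5 + F*X (V(X, F) = F*X + 5 = 5 + F*X)
V(n(5, z), 0)**2 = (5 + 0*(1*(-5 + 2*5)))**2 = (5 + 0*(1*(-5 + 10)))**2 = (5 + 0*(1*5))**2 = (5 + 0*5)**2 = (5 + 0)**2 = 5**2 = 25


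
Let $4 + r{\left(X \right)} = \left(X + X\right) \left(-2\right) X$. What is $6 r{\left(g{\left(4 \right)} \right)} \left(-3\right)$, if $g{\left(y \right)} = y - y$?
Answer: $72$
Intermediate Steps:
$g{\left(y \right)} = 0$
$r{\left(X \right)} = -4 - 4 X^{2}$ ($r{\left(X \right)} = -4 + \left(X + X\right) \left(-2\right) X = -4 + 2 X \left(-2\right) X = -4 + - 4 X X = -4 - 4 X^{2}$)
$6 r{\left(g{\left(4 \right)} \right)} \left(-3\right) = 6 \left(-4 - 4 \cdot 0^{2}\right) \left(-3\right) = 6 \left(-4 - 0\right) \left(-3\right) = 6 \left(-4 + 0\right) \left(-3\right) = 6 \left(-4\right) \left(-3\right) = \left(-24\right) \left(-3\right) = 72$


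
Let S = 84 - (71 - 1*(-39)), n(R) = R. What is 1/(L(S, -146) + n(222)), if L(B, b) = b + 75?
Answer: 1/151 ≈ 0.0066225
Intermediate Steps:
S = -26 (S = 84 - (71 + 39) = 84 - 1*110 = 84 - 110 = -26)
L(B, b) = 75 + b
1/(L(S, -146) + n(222)) = 1/((75 - 146) + 222) = 1/(-71 + 222) = 1/151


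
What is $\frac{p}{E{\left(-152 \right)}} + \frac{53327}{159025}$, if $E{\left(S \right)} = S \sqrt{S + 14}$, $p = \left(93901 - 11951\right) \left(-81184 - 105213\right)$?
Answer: $\frac{53327}{159025} - \frac{7637617075 i \sqrt{138}}{10488} \approx 0.33534 - 8.5547 \cdot 10^{6} i$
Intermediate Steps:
$p = -15275234150$ ($p = 81950 \left(-186397\right) = -15275234150$)
$E{\left(S \right)} = S \sqrt{14 + S}$
$\frac{p}{E{\left(-152 \right)}} + \frac{53327}{159025} = - \frac{15275234150}{\left(-152\right) \sqrt{14 - 152}} + \frac{53327}{159025} = - \frac{15275234150}{\left(-152\right) \sqrt{-138}} + 53327 \cdot \frac{1}{159025} = - \frac{15275234150}{\left(-152\right) i \sqrt{138}} + \frac{53327}{159025} = - 15275234150 \frac{i \sqrt{138}}{20976} + \frac{53327}{159025} = - \frac{7637617075 i \sqrt{138}}{10488} + \frac{53327}{159025} = \frac{53327}{159025} - \frac{7637617075 i \sqrt{138}}{10488}$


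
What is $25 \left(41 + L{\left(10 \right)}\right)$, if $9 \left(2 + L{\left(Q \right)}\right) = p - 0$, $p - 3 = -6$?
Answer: $\frac{2900}{3} \approx 966.67$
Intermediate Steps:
$p = -3$ ($p = 3 - 6 = -3$)
$L{\left(Q \right)} = - \frac{7}{3}$ ($L{\left(Q \right)} = -2 + \frac{-3 - 0}{9} = -2 + \frac{-3 + 0}{9} = -2 + \frac{1}{9} \left(-3\right) = -2 - \frac{1}{3} = - \frac{7}{3}$)
$25 \left(41 + L{\left(10 \right)}\right) = 25 \left(41 - \frac{7}{3}\right) = 25 \cdot \frac{116}{3} = \frac{2900}{3}$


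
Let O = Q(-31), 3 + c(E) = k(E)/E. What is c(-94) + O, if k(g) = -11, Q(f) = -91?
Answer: -8825/94 ≈ -93.883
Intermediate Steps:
c(E) = -3 - 11/E
O = -91
c(-94) + O = (-3 - 11/(-94)) - 91 = (-3 - 11*(-1/94)) - 91 = (-3 + 11/94) - 91 = -271/94 - 91 = -8825/94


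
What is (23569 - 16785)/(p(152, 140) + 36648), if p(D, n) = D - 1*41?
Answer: 6784/36759 ≈ 0.18455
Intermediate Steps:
p(D, n) = -41 + D (p(D, n) = D - 41 = -41 + D)
(23569 - 16785)/(p(152, 140) + 36648) = (23569 - 16785)/((-41 + 152) + 36648) = 6784/(111 + 36648) = 6784/36759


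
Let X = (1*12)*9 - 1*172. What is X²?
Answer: 4096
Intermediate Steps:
X = -64 (X = 12*9 - 172 = 108 - 172 = -64)
X² = (-64)² = 4096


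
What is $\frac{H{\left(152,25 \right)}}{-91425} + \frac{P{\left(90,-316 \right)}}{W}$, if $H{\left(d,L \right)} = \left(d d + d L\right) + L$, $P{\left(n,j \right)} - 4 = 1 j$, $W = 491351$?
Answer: $- \frac{13260115679}{44921765175} \approx -0.29518$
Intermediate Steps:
$P{\left(n,j \right)} = 4 + j$ ($P{\left(n,j \right)} = 4 + 1 j = 4 + j$)
$H{\left(d,L \right)} = L + d^{2} + L d$ ($H{\left(d,L \right)} = \left(d^{2} + L d\right) + L = L + d^{2} + L d$)
$\frac{H{\left(152,25 \right)}}{-91425} + \frac{P{\left(90,-316 \right)}}{W} = \frac{25 + 152^{2} + 25 \cdot 152}{-91425} + \frac{4 - 316}{491351} = \left(25 + 23104 + 3800\right) \left(- \frac{1}{91425}\right) - \frac{312}{491351} = 26929 \left(- \frac{1}{91425}\right) - \frac{312}{491351} = - \frac{26929}{91425} - \frac{312}{491351} = - \frac{13260115679}{44921765175}$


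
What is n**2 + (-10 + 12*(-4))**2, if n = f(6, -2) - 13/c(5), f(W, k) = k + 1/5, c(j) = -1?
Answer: 87236/25 ≈ 3489.4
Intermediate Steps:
f(W, k) = 1/5 + k (f(W, k) = k + 1/5 = 1/5 + k)
n = 56/5 (n = (1/5 - 2) - 13/(-1) = -9/5 - 13*(-1) = -9/5 - 1*(-13) = -9/5 + 13 = 56/5 ≈ 11.200)
n**2 + (-10 + 12*(-4))**2 = (56/5)**2 + (-10 + 12*(-4))**2 = 3136/25 + (-10 - 48)**2 = 3136/25 + (-58)**2 = 3136/25 + 3364 = 87236/25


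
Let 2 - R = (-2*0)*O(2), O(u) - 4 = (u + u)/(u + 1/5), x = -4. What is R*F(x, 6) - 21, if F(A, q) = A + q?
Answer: -17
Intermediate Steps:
O(u) = 4 + 2*u/(⅕ + u) (O(u) = 4 + (u + u)/(u + 1/5) = 4 + (2*u)/(u + ⅕) = 4 + (2*u)/(⅕ + u) = 4 + 2*u/(⅕ + u))
R = 2 (R = 2 - (-2*0)*2*(2 + 15*2)/(1 + 5*2) = 2 - 0*2*(2 + 30)/(1 + 10) = 2 - 0*2*32/11 = 2 - 0*2*(1/11)*32 = 2 - 0*64/11 = 2 - 1*0 = 2 + 0 = 2)
R*F(x, 6) - 21 = 2*(-4 + 6) - 21 = 2*2 - 21 = 4 - 21 = -17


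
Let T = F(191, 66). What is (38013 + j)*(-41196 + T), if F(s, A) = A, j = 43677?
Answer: -3359909700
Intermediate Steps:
T = 66
(38013 + j)*(-41196 + T) = (38013 + 43677)*(-41196 + 66) = 81690*(-41130) = -3359909700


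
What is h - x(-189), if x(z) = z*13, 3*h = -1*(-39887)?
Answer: 47258/3 ≈ 15753.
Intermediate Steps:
h = 39887/3 (h = (-1*(-39887))/3 = (⅓)*39887 = 39887/3 ≈ 13296.)
x(z) = 13*z
h - x(-189) = 39887/3 - 13*(-189) = 39887/3 - 1*(-2457) = 39887/3 + 2457 = 47258/3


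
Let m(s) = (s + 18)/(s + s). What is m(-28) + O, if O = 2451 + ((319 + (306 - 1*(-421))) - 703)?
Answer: 78237/28 ≈ 2794.2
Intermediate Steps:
m(s) = (18 + s)/(2*s) (m(s) = (18 + s)/((2*s)) = (18 + s)*(1/(2*s)) = (18 + s)/(2*s))
O = 2794 (O = 2451 + ((319 + (306 + 421)) - 703) = 2451 + ((319 + 727) - 703) = 2451 + (1046 - 703) = 2451 + 343 = 2794)
m(-28) + O = (1/2)*(18 - 28)/(-28) + 2794 = (1/2)*(-1/28)*(-10) + 2794 = 5/28 + 2794 = 78237/28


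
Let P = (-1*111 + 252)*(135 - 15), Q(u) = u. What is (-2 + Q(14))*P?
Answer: 203040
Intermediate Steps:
P = 16920 (P = (-111 + 252)*120 = 141*120 = 16920)
(-2 + Q(14))*P = (-2 + 14)*16920 = 12*16920 = 203040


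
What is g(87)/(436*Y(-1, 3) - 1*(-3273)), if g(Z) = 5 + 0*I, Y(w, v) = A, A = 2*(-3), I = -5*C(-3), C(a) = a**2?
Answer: 5/657 ≈ 0.0076104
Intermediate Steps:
I = -45 (I = -5*(-3)**2 = -5*9 = -45)
A = -6
Y(w, v) = -6
g(Z) = 5 (g(Z) = 5 + 0*(-45) = 5 + 0 = 5)
g(87)/(436*Y(-1, 3) - 1*(-3273)) = 5/(436*(-6) - 1*(-3273)) = 5/(-2616 + 3273) = 5/657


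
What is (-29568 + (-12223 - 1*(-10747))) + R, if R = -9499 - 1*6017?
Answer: -46560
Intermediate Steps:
R = -15516 (R = -9499 - 6017 = -15516)
(-29568 + (-12223 - 1*(-10747))) + R = (-29568 + (-12223 - 1*(-10747))) - 15516 = (-29568 + (-12223 + 10747)) - 15516 = (-29568 - 1476) - 15516 = -31044 - 15516 = -46560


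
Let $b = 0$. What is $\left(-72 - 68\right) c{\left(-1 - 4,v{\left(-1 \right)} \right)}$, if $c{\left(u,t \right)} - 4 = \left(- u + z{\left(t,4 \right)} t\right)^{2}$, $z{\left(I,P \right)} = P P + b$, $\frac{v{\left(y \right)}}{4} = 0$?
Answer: $-4060$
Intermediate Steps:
$v{\left(y \right)} = 0$ ($v{\left(y \right)} = 4 \cdot 0 = 0$)
$z{\left(I,P \right)} = P^{2}$ ($z{\left(I,P \right)} = P P + 0 = P^{2} + 0 = P^{2}$)
$c{\left(u,t \right)} = 4 + \left(- u + 16 t\right)^{2}$ ($c{\left(u,t \right)} = 4 + \left(- u + 4^{2} t\right)^{2} = 4 + \left(- u + 16 t\right)^{2}$)
$\left(-72 - 68\right) c{\left(-1 - 4,v{\left(-1 \right)} \right)} = \left(-72 - 68\right) \left(4 + \left(- (-1 - 4) + 16 \cdot 0\right)^{2}\right) = - 140 \left(4 + \left(- (-1 - 4) + 0\right)^{2}\right) = - 140 \left(4 + \left(\left(-1\right) \left(-5\right) + 0\right)^{2}\right) = - 140 \left(4 + \left(5 + 0\right)^{2}\right) = - 140 \left(4 + 5^{2}\right) = - 140 \left(4 + 25\right) = \left(-140\right) 29 = -4060$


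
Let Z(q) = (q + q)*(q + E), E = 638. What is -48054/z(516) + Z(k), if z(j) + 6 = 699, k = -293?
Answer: -46717288/231 ≈ -2.0224e+5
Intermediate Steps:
z(j) = 693 (z(j) = -6 + 699 = 693)
Z(q) = 2*q*(638 + q) (Z(q) = (q + q)*(q + 638) = (2*q)*(638 + q) = 2*q*(638 + q))
-48054/z(516) + Z(k) = -48054/693 + 2*(-293)*(638 - 293) = -48054*1/693 + 2*(-293)*345 = -16018/231 - 202170 = -46717288/231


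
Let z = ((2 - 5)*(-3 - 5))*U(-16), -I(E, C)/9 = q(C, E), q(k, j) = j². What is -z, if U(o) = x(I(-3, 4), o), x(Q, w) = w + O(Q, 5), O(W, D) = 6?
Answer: 240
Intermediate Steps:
I(E, C) = -9*E²
x(Q, w) = 6 + w (x(Q, w) = w + 6 = 6 + w)
U(o) = 6 + o
z = -240 (z = ((2 - 5)*(-3 - 5))*(6 - 16) = -3*(-8)*(-10) = 24*(-10) = -240)
-z = -1*(-240) = 240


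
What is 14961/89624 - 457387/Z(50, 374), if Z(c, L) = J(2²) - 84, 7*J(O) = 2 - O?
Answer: 143479397203/26439080 ≈ 5426.8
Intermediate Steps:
J(O) = 2/7 - O/7 (J(O) = (2 - O)/7 = 2/7 - O/7)
Z(c, L) = -590/7 (Z(c, L) = (2/7 - ⅐*2²) - 84 = (2/7 - ⅐*4) - 84 = (2/7 - 4/7) - 84 = -2/7 - 84 = -590/7)
14961/89624 - 457387/Z(50, 374) = 14961/89624 - 457387/(-590/7) = 14961*(1/89624) - 457387*(-7/590) = 14961/89624 + 3201709/590 = 143479397203/26439080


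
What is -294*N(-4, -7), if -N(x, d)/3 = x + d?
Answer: -9702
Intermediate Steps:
N(x, d) = -3*d - 3*x (N(x, d) = -3*(x + d) = -3*(d + x) = -3*d - 3*x)
-294*N(-4, -7) = -294*(-3*(-7) - 3*(-4)) = -294*(21 + 12) = -294*33 = -9702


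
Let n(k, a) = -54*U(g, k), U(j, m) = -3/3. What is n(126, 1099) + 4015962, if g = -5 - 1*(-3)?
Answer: 4016016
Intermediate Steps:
g = -2 (g = -5 + 3 = -2)
U(j, m) = -1 (U(j, m) = -3*1/3 = -1)
n(k, a) = 54 (n(k, a) = -54*(-1) = 54)
n(126, 1099) + 4015962 = 54 + 4015962 = 4016016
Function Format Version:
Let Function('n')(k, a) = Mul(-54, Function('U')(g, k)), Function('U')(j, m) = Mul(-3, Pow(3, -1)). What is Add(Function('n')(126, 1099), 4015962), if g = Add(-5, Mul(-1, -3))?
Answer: 4016016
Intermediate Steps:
g = -2 (g = Add(-5, 3) = -2)
Function('U')(j, m) = -1 (Function('U')(j, m) = Mul(-3, Rational(1, 3)) = -1)
Function('n')(k, a) = 54 (Function('n')(k, a) = Mul(-54, -1) = 54)
Add(Function('n')(126, 1099), 4015962) = Add(54, 4015962) = 4016016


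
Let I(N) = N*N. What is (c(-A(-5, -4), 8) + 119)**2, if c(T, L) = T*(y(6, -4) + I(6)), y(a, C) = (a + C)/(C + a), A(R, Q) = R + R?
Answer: 239121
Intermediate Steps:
A(R, Q) = 2*R
I(N) = N**2
y(a, C) = 1 (y(a, C) = (C + a)/(C + a) = 1)
c(T, L) = 37*T (c(T, L) = T*(1 + 6**2) = T*(1 + 36) = T*37 = 37*T)
(c(-A(-5, -4), 8) + 119)**2 = (37*(-2*(-5)) + 119)**2 = (37*(-1*(-10)) + 119)**2 = (37*10 + 119)**2 = (370 + 119)**2 = 489**2 = 239121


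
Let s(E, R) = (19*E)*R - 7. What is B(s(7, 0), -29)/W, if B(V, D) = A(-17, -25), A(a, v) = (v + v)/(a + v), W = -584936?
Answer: -25/12283656 ≈ -2.0352e-6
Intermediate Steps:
s(E, R) = -7 + 19*E*R (s(E, R) = 19*E*R - 7 = -7 + 19*E*R)
A(a, v) = 2*v/(a + v) (A(a, v) = (2*v)/(a + v) = 2*v/(a + v))
B(V, D) = 25/21 (B(V, D) = 2*(-25)/(-17 - 25) = 2*(-25)/(-42) = 2*(-25)*(-1/42) = 25/21)
B(s(7, 0), -29)/W = (25/21)/(-584936) = (25/21)*(-1/584936) = -25/12283656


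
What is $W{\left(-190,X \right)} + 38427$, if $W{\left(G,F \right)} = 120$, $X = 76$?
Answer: $38547$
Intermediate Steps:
$W{\left(-190,X \right)} + 38427 = 120 + 38427 = 38547$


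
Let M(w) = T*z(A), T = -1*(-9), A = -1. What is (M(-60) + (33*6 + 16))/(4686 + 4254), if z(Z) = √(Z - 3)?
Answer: 107/4470 + 3*I/1490 ≈ 0.023937 + 0.0020134*I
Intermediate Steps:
z(Z) = √(-3 + Z)
T = 9
M(w) = 18*I (M(w) = 9*√(-3 - 1) = 9*√(-4) = 9*(2*I) = 18*I)
(M(-60) + (33*6 + 16))/(4686 + 4254) = (18*I + (33*6 + 16))/(4686 + 4254) = (18*I + (198 + 16))/8940 = (18*I + 214)*(1/8940) = (214 + 18*I)*(1/8940) = 107/4470 + 3*I/1490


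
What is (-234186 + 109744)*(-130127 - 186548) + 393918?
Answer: 39408064268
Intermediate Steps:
(-234186 + 109744)*(-130127 - 186548) + 393918 = -124442*(-316675) + 393918 = 39407670350 + 393918 = 39408064268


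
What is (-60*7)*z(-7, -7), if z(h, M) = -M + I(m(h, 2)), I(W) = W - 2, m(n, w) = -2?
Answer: -1260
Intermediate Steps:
I(W) = -2 + W
z(h, M) = -4 - M (z(h, M) = -M + (-2 - 2) = -M - 4 = -4 - M)
(-60*7)*z(-7, -7) = (-60*7)*(-4 - 1*(-7)) = -420*(-4 + 7) = -420*3 = -1260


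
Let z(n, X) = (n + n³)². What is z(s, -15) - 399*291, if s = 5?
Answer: -99209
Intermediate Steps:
z(s, -15) - 399*291 = 5²*(1 + 5²)² - 399*291 = 25*(1 + 25)² - 116109 = 25*26² - 116109 = 25*676 - 116109 = 16900 - 116109 = -99209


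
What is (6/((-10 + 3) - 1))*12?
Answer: -9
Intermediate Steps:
(6/((-10 + 3) - 1))*12 = (6/(-7 - 1))*12 = (6/(-8))*12 = (6*(-⅛))*12 = -¾*12 = -9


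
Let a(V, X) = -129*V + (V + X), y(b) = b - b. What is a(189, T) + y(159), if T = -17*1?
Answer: -24209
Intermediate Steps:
y(b) = 0
T = -17
a(V, X) = X - 128*V
a(189, T) + y(159) = (-17 - 128*189) + 0 = (-17 - 24192) + 0 = -24209 + 0 = -24209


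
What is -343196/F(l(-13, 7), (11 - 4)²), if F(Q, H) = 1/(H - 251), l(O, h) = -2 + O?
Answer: 69325592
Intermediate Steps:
F(Q, H) = 1/(-251 + H)
-343196/F(l(-13, 7), (11 - 4)²) = -(-86142196 + 343196*(11 - 4)²) = -343196/(1/(-251 + 7²)) = -343196/(1/(-251 + 49)) = -343196/(1/(-202)) = -343196/(-1/202) = -343196*(-202) = 69325592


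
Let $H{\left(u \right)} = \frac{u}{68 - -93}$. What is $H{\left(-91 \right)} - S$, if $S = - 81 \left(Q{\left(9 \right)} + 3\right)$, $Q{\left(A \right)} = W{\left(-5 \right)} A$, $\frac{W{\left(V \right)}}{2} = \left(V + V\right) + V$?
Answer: $- \frac{497434}{23} \approx -21628.0$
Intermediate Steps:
$W{\left(V \right)} = 6 V$ ($W{\left(V \right)} = 2 \left(\left(V + V\right) + V\right) = 2 \left(2 V + V\right) = 2 \cdot 3 V = 6 V$)
$H{\left(u \right)} = \frac{u}{161}$ ($H{\left(u \right)} = \frac{u}{68 + 93} = \frac{u}{161}$)
$Q{\left(A \right)} = - 30 A$ ($Q{\left(A \right)} = 6 \left(-5\right) A = - 30 A$)
$S = 21627$ ($S = - 81 \left(\left(-30\right) 9 + 3\right) = - 81 \left(-270 + 3\right) = \left(-81\right) \left(-267\right) = 21627$)
$H{\left(-91 \right)} - S = \frac{1}{161} \left(-91\right) - 21627 = - \frac{13}{23} - 21627 = - \frac{497434}{23}$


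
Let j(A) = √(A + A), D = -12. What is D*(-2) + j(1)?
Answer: 24 + √2 ≈ 25.414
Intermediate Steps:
j(A) = √2*√A (j(A) = √(2*A) = √2*√A)
D*(-2) + j(1) = -12*(-2) + √2*√1 = 24 + √2*1 = 24 + √2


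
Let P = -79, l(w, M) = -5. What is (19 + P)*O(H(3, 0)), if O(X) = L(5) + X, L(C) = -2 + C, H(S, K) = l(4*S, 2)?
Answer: 120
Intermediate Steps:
H(S, K) = -5
O(X) = 3 + X (O(X) = (-2 + 5) + X = 3 + X)
(19 + P)*O(H(3, 0)) = (19 - 79)*(3 - 5) = -60*(-2) = 120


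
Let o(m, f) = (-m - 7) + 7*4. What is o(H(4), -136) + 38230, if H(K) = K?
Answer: 38247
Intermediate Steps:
o(m, f) = 21 - m (o(m, f) = (-7 - m) + 28 = 21 - m)
o(H(4), -136) + 38230 = (21 - 1*4) + 38230 = (21 - 4) + 38230 = 17 + 38230 = 38247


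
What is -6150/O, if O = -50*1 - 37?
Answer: 2050/29 ≈ 70.690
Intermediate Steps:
O = -87 (O = -50 - 37 = -87)
-6150/O = -6150/(-87) = -6150*(-1/87) = 2050/29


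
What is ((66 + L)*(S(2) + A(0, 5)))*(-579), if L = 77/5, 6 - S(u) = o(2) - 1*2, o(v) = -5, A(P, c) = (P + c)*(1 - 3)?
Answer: -706959/5 ≈ -1.4139e+5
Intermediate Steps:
A(P, c) = -2*P - 2*c (A(P, c) = (P + c)*(-2) = -2*P - 2*c)
S(u) = 13 (S(u) = 6 - (-5 - 1*2) = 6 - (-5 - 2) = 6 - 1*(-7) = 6 + 7 = 13)
L = 77/5 (L = 77*(⅕) = 77/5 ≈ 15.400)
((66 + L)*(S(2) + A(0, 5)))*(-579) = ((66 + 77/5)*(13 + (-2*0 - 2*5)))*(-579) = (407*(13 + (0 - 10))/5)*(-579) = (407*(13 - 10)/5)*(-579) = ((407/5)*3)*(-579) = (1221/5)*(-579) = -706959/5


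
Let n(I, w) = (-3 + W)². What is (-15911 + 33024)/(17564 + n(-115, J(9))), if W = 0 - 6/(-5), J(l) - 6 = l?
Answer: 427825/439181 ≈ 0.97414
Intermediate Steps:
J(l) = 6 + l
W = 6/5 (W = 0 - 6*(-1)/5 = 0 - 1*(-6/5) = 0 + 6/5 = 6/5 ≈ 1.2000)
n(I, w) = 81/25 (n(I, w) = (-3 + 6/5)² = (-9/5)² = 81/25)
(-15911 + 33024)/(17564 + n(-115, J(9))) = (-15911 + 33024)/(17564 + 81/25) = 17113/(439181/25) = 17113*(25/439181) = 427825/439181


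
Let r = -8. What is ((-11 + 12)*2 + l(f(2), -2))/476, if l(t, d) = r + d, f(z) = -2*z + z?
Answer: -2/119 ≈ -0.016807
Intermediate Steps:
f(z) = -z
l(t, d) = -8 + d
((-11 + 12)*2 + l(f(2), -2))/476 = ((-11 + 12)*2 + (-8 - 2))/476 = (1*2 - 10)/476 = (2 - 10)/476 = (1/476)*(-8) = -2/119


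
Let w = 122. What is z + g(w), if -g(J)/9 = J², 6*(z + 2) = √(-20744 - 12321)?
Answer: -133958 + I*√33065/6 ≈ -1.3396e+5 + 30.306*I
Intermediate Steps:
z = -2 + I*√33065/6 (z = -2 + √(-20744 - 12321)/6 = -2 + √(-33065)/6 = -2 + (I*√33065)/6 = -2 + I*√33065/6 ≈ -2.0 + 30.306*I)
g(J) = -9*J²
z + g(w) = (-2 + I*√33065/6) - 9*122² = (-2 + I*√33065/6) - 9*14884 = (-2 + I*√33065/6) - 133956 = -133958 + I*√33065/6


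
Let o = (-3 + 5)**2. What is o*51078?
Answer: 204312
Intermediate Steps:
o = 4 (o = 2**2 = 4)
o*51078 = 4*51078 = 204312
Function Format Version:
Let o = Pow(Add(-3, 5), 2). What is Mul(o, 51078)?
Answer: 204312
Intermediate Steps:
o = 4 (o = Pow(2, 2) = 4)
Mul(o, 51078) = Mul(4, 51078) = 204312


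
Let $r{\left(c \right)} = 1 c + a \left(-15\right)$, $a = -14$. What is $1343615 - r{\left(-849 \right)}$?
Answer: $1344254$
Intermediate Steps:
$r{\left(c \right)} = 210 + c$ ($r{\left(c \right)} = 1 c - -210 = c + 210 = 210 + c$)
$1343615 - r{\left(-849 \right)} = 1343615 - \left(210 - 849\right) = 1343615 - -639 = 1343615 + 639 = 1344254$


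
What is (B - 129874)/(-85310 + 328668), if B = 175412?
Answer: 22769/121679 ≈ 0.18712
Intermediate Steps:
(B - 129874)/(-85310 + 328668) = (175412 - 129874)/(-85310 + 328668) = 45538/243358 = 45538*(1/243358) = 22769/121679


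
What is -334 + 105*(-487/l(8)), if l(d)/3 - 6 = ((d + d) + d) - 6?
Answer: -25061/24 ≈ -1044.2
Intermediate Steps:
l(d) = 9*d (l(d) = 18 + 3*(((d + d) + d) - 6) = 18 + 3*((2*d + d) - 6) = 18 + 3*(3*d - 6) = 18 + 3*(-6 + 3*d) = 18 + (-18 + 9*d) = 9*d)
-334 + 105*(-487/l(8)) = -334 + 105*(-487/(9*8)) = -334 + 105*(-487/72) = -334 - 17045/24 = -25061/24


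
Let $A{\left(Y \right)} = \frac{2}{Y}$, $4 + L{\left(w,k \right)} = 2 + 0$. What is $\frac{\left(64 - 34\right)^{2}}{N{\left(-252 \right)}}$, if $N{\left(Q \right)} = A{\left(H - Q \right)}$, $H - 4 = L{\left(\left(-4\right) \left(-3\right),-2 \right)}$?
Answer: $114300$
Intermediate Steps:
$L{\left(w,k \right)} = -2$ ($L{\left(w,k \right)} = -4 + \left(2 + 0\right) = -4 + 2 = -2$)
$H = 2$ ($H = 4 - 2 = 2$)
$N{\left(Q \right)} = \frac{2}{2 - Q}$
$\frac{\left(64 - 34\right)^{2}}{N{\left(-252 \right)}} = \frac{\left(64 - 34\right)^{2}}{\left(-2\right) \frac{1}{-2 - 252}} = \frac{30^{2}}{\left(-2\right) \frac{1}{-254}} = \frac{900}{\left(-2\right) \left(- \frac{1}{254}\right)} = 900 \frac{1}{\frac{1}{127}} = 900 \cdot 127 = 114300$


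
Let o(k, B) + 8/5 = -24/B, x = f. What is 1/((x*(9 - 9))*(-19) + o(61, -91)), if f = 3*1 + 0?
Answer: -455/608 ≈ -0.74835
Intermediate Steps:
f = 3 (f = 3 + 0 = 3)
x = 3
o(k, B) = -8/5 - 24/B
1/((x*(9 - 9))*(-19) + o(61, -91)) = 1/((3*(9 - 9))*(-19) + (-8/5 - 24/(-91))) = 1/((3*0)*(-19) + (-8/5 - 24*(-1/91))) = 1/(0*(-19) + (-8/5 + 24/91)) = 1/(0 - 608/455) = 1/(-608/455) = -455/608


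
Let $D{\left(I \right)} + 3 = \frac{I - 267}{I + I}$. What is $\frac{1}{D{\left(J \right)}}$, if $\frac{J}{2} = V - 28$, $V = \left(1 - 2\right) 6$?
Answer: $- \frac{136}{73} \approx -1.863$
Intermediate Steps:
$V = -6$ ($V = \left(-1\right) 6 = -6$)
$J = -68$ ($J = 2 \left(-6 - 28\right) = 2 \left(-34\right) = -68$)
$D{\left(I \right)} = -3 + \frac{-267 + I}{2 I}$ ($D{\left(I \right)} = -3 + \frac{I - 267}{I + I} = -3 + \frac{-267 + I}{2 I}$)
$\frac{1}{D{\left(J \right)}} = \frac{1}{\frac{1}{2} \frac{1}{-68} \left(-267 - -340\right)} = \frac{1}{\frac{1}{2} \left(- \frac{1}{68}\right) \left(-267 + 340\right)} = \frac{1}{\frac{1}{2} \left(- \frac{1}{68}\right) 73} = \frac{1}{- \frac{73}{136}} = - \frac{136}{73}$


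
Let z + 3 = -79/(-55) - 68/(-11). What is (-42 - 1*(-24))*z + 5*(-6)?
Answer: -6222/55 ≈ -113.13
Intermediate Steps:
z = 254/55 (z = -3 + (-79/(-55) - 68/(-11)) = -3 + (-79*(-1/55) - 68*(-1/11)) = -3 + (79/55 + 68/11) = -3 + 419/55 = 254/55 ≈ 4.6182)
(-42 - 1*(-24))*z + 5*(-6) = (-42 - 1*(-24))*(254/55) + 5*(-6) = (-42 + 24)*(254/55) - 30 = -18*254/55 - 30 = -4572/55 - 30 = -6222/55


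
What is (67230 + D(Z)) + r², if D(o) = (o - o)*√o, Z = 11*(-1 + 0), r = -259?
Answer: 134311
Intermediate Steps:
Z = -11 (Z = 11*(-1) = -11)
D(o) = 0 (D(o) = 0*√o = 0)
(67230 + D(Z)) + r² = (67230 + 0) + (-259)² = 67230 + 67081 = 134311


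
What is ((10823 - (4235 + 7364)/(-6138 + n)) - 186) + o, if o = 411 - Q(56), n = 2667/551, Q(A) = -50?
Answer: 37510650407/3379371 ≈ 11100.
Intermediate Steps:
n = 2667/551 (n = 2667*(1/551) = 2667/551 ≈ 4.8403)
o = 461 (o = 411 - 1*(-50) = 411 + 50 = 461)
((10823 - (4235 + 7364)/(-6138 + n)) - 186) + o = ((10823 - (4235 + 7364)/(-6138 + 2667/551)) - 186) + 461 = ((10823 - 11599/(-3379371/551)) - 186) + 461 = ((10823 - 11599*(-551)/3379371) - 186) + 461 = ((10823 - 1*(-6391049/3379371)) - 186) + 461 = ((10823 + 6391049/3379371) - 186) + 461 = (36581323382/3379371 - 186) + 461 = 35952760376/3379371 + 461 = 37510650407/3379371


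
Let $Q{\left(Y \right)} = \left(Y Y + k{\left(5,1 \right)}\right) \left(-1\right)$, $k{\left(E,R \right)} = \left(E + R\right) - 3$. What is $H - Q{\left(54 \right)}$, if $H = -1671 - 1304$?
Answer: $-56$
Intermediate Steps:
$k{\left(E,R \right)} = -3 + E + R$
$Q{\left(Y \right)} = -3 - Y^{2}$ ($Q{\left(Y \right)} = \left(Y Y + \left(-3 + 5 + 1\right)\right) \left(-1\right) = \left(Y^{2} + 3\right) \left(-1\right) = \left(3 + Y^{2}\right) \left(-1\right) = -3 - Y^{2}$)
$H = -2975$ ($H = -1671 - 1304 = -2975$)
$H - Q{\left(54 \right)} = -2975 - \left(-3 - 54^{2}\right) = -2975 - \left(-3 - 2916\right) = -2975 - -2919 = -2975 + 2919 = -56$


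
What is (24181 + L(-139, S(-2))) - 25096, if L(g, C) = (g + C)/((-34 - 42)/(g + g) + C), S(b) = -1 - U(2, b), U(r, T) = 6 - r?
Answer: -64571/73 ≈ -884.53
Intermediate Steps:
S(b) = -5 (S(b) = -1 - (6 - 1*2) = -1 - (6 - 2) = -1 - 1*4 = -1 - 4 = -5)
L(g, C) = (C + g)/(C - 38/g) (L(g, C) = (C + g)/(-76*1/(2*g) + C) = (C + g)/(-38/g + C) = (C + g)/(C - 38/g))
(24181 + L(-139, S(-2))) - 25096 = (24181 - 139*(-5 - 139)/(-38 - 5*(-139))) - 25096 = (24181 - 139*(-144)/(-38 + 695)) - 25096 = (24181 - 139*(-144)/657) - 25096 = (24181 - 139*1/657*(-144)) - 25096 = (24181 + 2224/73) - 25096 = 1767437/73 - 25096 = -64571/73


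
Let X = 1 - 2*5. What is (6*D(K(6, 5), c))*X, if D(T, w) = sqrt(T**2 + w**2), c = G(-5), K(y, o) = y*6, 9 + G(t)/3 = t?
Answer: -324*sqrt(85) ≈ -2987.1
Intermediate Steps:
X = -9 (X = 1 - 10 = -9)
G(t) = -27 + 3*t
K(y, o) = 6*y
c = -42 (c = -27 + 3*(-5) = -27 - 15 = -42)
(6*D(K(6, 5), c))*X = (6*sqrt((6*6)**2 + (-42)**2))*(-9) = (6*sqrt(36**2 + 1764))*(-9) = (6*sqrt(1296 + 1764))*(-9) = (6*sqrt(3060))*(-9) = (6*(6*sqrt(85)))*(-9) = (36*sqrt(85))*(-9) = -324*sqrt(85)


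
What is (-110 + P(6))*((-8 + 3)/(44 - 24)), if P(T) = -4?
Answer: 57/2 ≈ 28.500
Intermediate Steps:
(-110 + P(6))*((-8 + 3)/(44 - 24)) = (-110 - 4)*((-8 + 3)/(44 - 24)) = -(-570)/20 = -114*(-¼) = 57/2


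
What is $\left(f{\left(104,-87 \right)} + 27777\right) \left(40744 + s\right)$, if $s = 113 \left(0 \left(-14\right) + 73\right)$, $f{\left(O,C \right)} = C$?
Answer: $1356616170$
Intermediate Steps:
$s = 8249$ ($s = 113 \left(0 + 73\right) = 113 \cdot 73 = 8249$)
$\left(f{\left(104,-87 \right)} + 27777\right) \left(40744 + s\right) = \left(-87 + 27777\right) \left(40744 + 8249\right) = 27690 \cdot 48993 = 1356616170$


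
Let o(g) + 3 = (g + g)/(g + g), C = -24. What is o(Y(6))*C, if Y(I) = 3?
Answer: 48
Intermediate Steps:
o(g) = -2 (o(g) = -3 + (g + g)/(g + g) = -3 + (2*g)/((2*g)) = -3 + (2*g)*(1/(2*g)) = -3 + 1 = -2)
o(Y(6))*C = -2*(-24) = 48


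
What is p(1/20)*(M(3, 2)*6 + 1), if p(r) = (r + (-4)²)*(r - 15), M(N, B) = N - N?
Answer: -95979/400 ≈ -239.95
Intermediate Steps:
M(N, B) = 0
p(r) = (-15 + r)*(16 + r) (p(r) = (r + 16)*(-15 + r) = (16 + r)*(-15 + r) = (-15 + r)*(16 + r))
p(1/20)*(M(3, 2)*6 + 1) = (-240 + 1/20 + (1/20)²)*(0*6 + 1) = (-240 + 1/20 + (1/20)²)*(0 + 1) = (-240 + 1/20 + 1/400)*1 = -95979/400*1 = -95979/400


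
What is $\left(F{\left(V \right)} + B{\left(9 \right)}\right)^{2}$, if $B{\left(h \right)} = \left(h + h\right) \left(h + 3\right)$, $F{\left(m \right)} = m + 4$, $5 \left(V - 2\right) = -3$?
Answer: $\frac{1225449}{25} \approx 49018.0$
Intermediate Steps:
$V = \frac{7}{5}$ ($V = 2 + \frac{1}{5} \left(-3\right) = 2 - \frac{3}{5} = \frac{7}{5} \approx 1.4$)
$F{\left(m \right)} = 4 + m$
$B{\left(h \right)} = 2 h \left(3 + h\right)$
$\left(F{\left(V \right)} + B{\left(9 \right)}\right)^{2} = \left(\left(4 + \frac{7}{5}\right) + 2 \cdot 9 \left(3 + 9\right)\right)^{2} = \left(\frac{27}{5} + 2 \cdot 9 \cdot 12\right)^{2} = \left(\frac{27}{5} + 216\right)^{2} = \left(\frac{1107}{5}\right)^{2} = \frac{1225449}{25}$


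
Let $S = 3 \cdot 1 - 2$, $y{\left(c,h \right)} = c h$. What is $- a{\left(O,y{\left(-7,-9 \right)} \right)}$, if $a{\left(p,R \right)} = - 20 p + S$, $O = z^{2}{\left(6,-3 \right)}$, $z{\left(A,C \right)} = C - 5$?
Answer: $1279$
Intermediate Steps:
$z{\left(A,C \right)} = -5 + C$ ($z{\left(A,C \right)} = C - 5 = -5 + C$)
$S = 1$ ($S = 3 - 2 = 1$)
$O = 64$ ($O = \left(-5 - 3\right)^{2} = \left(-8\right)^{2} = 64$)
$a{\left(p,R \right)} = 1 - 20 p$ ($a{\left(p,R \right)} = - 20 p + 1 = 1 - 20 p$)
$- a{\left(O,y{\left(-7,-9 \right)} \right)} = - (1 - 1280) = \left(-1\right) \left(-1279\right) = 1279$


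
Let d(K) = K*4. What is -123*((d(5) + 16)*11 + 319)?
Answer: -87945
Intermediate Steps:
d(K) = 4*K
-123*((d(5) + 16)*11 + 319) = -123*((4*5 + 16)*11 + 319) = -123*((20 + 16)*11 + 319) = -123*(36*11 + 319) = -123*(396 + 319) = -123*715 = -87945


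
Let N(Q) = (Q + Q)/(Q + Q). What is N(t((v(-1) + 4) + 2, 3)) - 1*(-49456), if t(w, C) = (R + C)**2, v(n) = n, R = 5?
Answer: 49457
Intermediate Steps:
t(w, C) = (5 + C)**2
N(Q) = 1 (N(Q) = (2*Q)/((2*Q)) = (2*Q)*(1/(2*Q)) = 1)
N(t((v(-1) + 4) + 2, 3)) - 1*(-49456) = 1 - 1*(-49456) = 1 + 49456 = 49457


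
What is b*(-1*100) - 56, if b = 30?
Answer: -3056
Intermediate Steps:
b*(-1*100) - 56 = 30*(-1*100) - 56 = 30*(-100) - 56 = -3000 - 56 = -3056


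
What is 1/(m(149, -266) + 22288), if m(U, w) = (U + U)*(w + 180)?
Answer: -1/3340 ≈ -0.00029940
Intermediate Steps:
m(U, w) = 2*U*(180 + w) (m(U, w) = (2*U)*(180 + w) = 2*U*(180 + w))
1/(m(149, -266) + 22288) = 1/(2*149*(180 - 266) + 22288) = 1/(2*149*(-86) + 22288) = 1/(-25628 + 22288) = 1/(-3340) = -1/3340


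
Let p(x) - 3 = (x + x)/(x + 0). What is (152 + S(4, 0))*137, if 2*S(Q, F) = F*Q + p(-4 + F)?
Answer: 42333/2 ≈ 21167.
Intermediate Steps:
p(x) = 5 (p(x) = 3 + (x + x)/(x + 0) = 3 + (2*x)/x = 3 + 2 = 5)
S(Q, F) = 5/2 + F*Q/2 (S(Q, F) = (F*Q + 5)/2 = (5 + F*Q)/2 = 5/2 + F*Q/2)
(152 + S(4, 0))*137 = (152 + (5/2 + (½)*0*4))*137 = (152 + (5/2 + 0))*137 = (152 + 5/2)*137 = (309/2)*137 = 42333/2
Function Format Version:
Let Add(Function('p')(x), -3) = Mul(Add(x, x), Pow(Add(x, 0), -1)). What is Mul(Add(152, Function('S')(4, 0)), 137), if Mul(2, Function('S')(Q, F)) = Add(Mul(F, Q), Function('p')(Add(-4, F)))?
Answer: Rational(42333, 2) ≈ 21167.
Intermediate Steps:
Function('p')(x) = 5 (Function('p')(x) = Add(3, Mul(Add(x, x), Pow(Add(x, 0), -1))) = Add(3, Mul(Mul(2, x), Pow(x, -1))) = Add(3, 2) = 5)
Function('S')(Q, F) = Add(Rational(5, 2), Mul(Rational(1, 2), F, Q)) (Function('S')(Q, F) = Mul(Rational(1, 2), Add(Mul(F, Q), 5)) = Mul(Rational(1, 2), Add(5, Mul(F, Q))) = Add(Rational(5, 2), Mul(Rational(1, 2), F, Q)))
Mul(Add(152, Function('S')(4, 0)), 137) = Mul(Add(152, Add(Rational(5, 2), Mul(Rational(1, 2), 0, 4))), 137) = Mul(Add(152, Add(Rational(5, 2), 0)), 137) = Mul(Add(152, Rational(5, 2)), 137) = Mul(Rational(309, 2), 137) = Rational(42333, 2)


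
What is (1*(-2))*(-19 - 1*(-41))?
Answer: -44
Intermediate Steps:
(1*(-2))*(-19 - 1*(-41)) = -2*(-19 + 41) = -2*22 = -44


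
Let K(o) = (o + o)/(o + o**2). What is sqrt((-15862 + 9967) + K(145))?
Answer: I*sqrt(31414382)/73 ≈ 76.779*I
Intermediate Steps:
K(o) = 2*o/(o + o**2) (K(o) = (2*o)/(o + o**2) = 2*o/(o + o**2))
sqrt((-15862 + 9967) + K(145)) = sqrt((-15862 + 9967) + 2/(1 + 145)) = sqrt(-5895 + 2/146) = sqrt(-5895 + 2*(1/146)) = sqrt(-5895 + 1/73) = sqrt(-430334/73) = I*sqrt(31414382)/73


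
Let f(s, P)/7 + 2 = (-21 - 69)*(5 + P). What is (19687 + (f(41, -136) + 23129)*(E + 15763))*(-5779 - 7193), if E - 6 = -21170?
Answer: 7401420523176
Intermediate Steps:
E = -21164 (E = 6 - 21170 = -21164)
f(s, P) = -3164 - 630*P (f(s, P) = -14 + 7*((-21 - 69)*(5 + P)) = -14 + 7*(-90*(5 + P)) = -14 + 7*(-450 - 90*P) = -14 + (-3150 - 630*P) = -3164 - 630*P)
(19687 + (f(41, -136) + 23129)*(E + 15763))*(-5779 - 7193) = (19687 + ((-3164 - 630*(-136)) + 23129)*(-21164 + 15763))*(-5779 - 7193) = (19687 + ((-3164 + 85680) + 23129)*(-5401))*(-12972) = (19687 + (82516 + 23129)*(-5401))*(-12972) = (19687 + 105645*(-5401))*(-12972) = (19687 - 570588645)*(-12972) = -570568958*(-12972) = 7401420523176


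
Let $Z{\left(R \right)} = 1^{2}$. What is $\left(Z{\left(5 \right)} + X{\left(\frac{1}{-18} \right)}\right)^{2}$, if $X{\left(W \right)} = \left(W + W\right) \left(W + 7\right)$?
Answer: $\frac{1369}{26244} \approx 0.052164$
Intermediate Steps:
$Z{\left(R \right)} = 1$
$X{\left(W \right)} = 2 W \left(7 + W\right)$
$\left(Z{\left(5 \right)} + X{\left(\frac{1}{-18} \right)}\right)^{2} = \left(1 + \frac{2 \left(7 + \frac{1}{-18}\right)}{-18}\right)^{2} = \left(1 + 2 \left(- \frac{1}{18}\right) \left(7 - \frac{1}{18}\right)\right)^{2} = \left(1 + 2 \left(- \frac{1}{18}\right) \frac{125}{18}\right)^{2} = \left(1 - \frac{125}{162}\right)^{2} = \left(\frac{37}{162}\right)^{2} = \frac{1369}{26244}$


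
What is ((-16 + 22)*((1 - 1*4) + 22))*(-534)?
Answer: -60876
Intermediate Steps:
((-16 + 22)*((1 - 1*4) + 22))*(-534) = (6*((1 - 4) + 22))*(-534) = (6*(-3 + 22))*(-534) = (6*19)*(-534) = 114*(-534) = -60876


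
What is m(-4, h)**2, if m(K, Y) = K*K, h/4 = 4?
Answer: 256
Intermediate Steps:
h = 16 (h = 4*4 = 16)
m(K, Y) = K**2
m(-4, h)**2 = ((-4)**2)**2 = 16**2 = 256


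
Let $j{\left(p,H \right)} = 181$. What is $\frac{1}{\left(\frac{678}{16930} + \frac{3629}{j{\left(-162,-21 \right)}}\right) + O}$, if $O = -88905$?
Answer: $- \frac{1532165}{136186348481} \approx -1.1251 \cdot 10^{-5}$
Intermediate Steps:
$\frac{1}{\left(\frac{678}{16930} + \frac{3629}{j{\left(-162,-21 \right)}}\right) + O} = \frac{1}{\left(\frac{678}{16930} + \frac{3629}{181}\right) - 88905} = \frac{1}{\left(678 \cdot \frac{1}{16930} + 3629 \cdot \frac{1}{181}\right) - 88905} = \frac{1}{\left(\frac{339}{8465} + \frac{3629}{181}\right) - 88905} = \frac{1}{\frac{30780844}{1532165} - 88905} = \frac{1}{- \frac{136186348481}{1532165}} = - \frac{1532165}{136186348481}$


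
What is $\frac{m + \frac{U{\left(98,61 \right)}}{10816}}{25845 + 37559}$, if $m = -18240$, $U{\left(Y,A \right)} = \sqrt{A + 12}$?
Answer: $- \frac{4560}{15851} + \frac{\sqrt{73}}{685777664} \approx -0.28768$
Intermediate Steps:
$U{\left(Y,A \right)} = \sqrt{12 + A}$
$\frac{m + \frac{U{\left(98,61 \right)}}{10816}}{25845 + 37559} = \frac{-18240 + \frac{\sqrt{12 + 61}}{10816}}{25845 + 37559} = \frac{-18240 + \sqrt{73} \cdot \frac{1}{10816}}{63404} = \left(-18240 + \frac{\sqrt{73}}{10816}\right) \frac{1}{63404} = - \frac{4560}{15851} + \frac{\sqrt{73}}{685777664}$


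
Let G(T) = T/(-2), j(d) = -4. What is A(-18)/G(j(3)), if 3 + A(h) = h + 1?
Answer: -10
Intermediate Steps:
A(h) = -2 + h (A(h) = -3 + (h + 1) = -3 + (1 + h) = -2 + h)
G(T) = -T/2 (G(T) = T*(-½) = -T/2)
A(-18)/G(j(3)) = (-2 - 18)/((-½*(-4))) = -20/2 = -20*½ = -10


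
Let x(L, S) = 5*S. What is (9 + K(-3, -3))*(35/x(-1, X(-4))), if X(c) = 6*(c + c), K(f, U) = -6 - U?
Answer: -7/8 ≈ -0.87500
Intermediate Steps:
X(c) = 12*c (X(c) = 6*(2*c) = 12*c)
(9 + K(-3, -3))*(35/x(-1, X(-4))) = (9 + (-6 - 1*(-3)))*(35/((5*(12*(-4))))) = (9 + (-6 + 3))*(35/((5*(-48)))) = (9 - 3)*(35/(-240)) = 6*(35*(-1/240)) = 6*(-7/48) = -7/8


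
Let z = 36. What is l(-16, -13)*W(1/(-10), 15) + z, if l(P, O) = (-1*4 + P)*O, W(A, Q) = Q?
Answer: 3936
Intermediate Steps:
l(P, O) = O*(-4 + P) (l(P, O) = (-4 + P)*O = O*(-4 + P))
l(-16, -13)*W(1/(-10), 15) + z = -13*(-4 - 16)*15 + 36 = -13*(-20)*15 + 36 = 260*15 + 36 = 3900 + 36 = 3936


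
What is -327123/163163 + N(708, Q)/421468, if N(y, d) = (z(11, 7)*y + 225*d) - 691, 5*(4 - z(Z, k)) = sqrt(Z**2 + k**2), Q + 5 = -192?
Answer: -36188686139/17191995821 - 177*sqrt(170)/526835 ≈ -2.1094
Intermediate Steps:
Q = -197 (Q = -5 - 192 = -197)
z(Z, k) = 4 - sqrt(Z**2 + k**2)/5
N(y, d) = -691 + 225*d + y*(4 - sqrt(170)/5) (N(y, d) = ((4 - sqrt(11**2 + 7**2)/5)*y + 225*d) - 691 = ((4 - sqrt(121 + 49)/5)*y + 225*d) - 691 = ((4 - sqrt(170)/5)*y + 225*d) - 691 = (y*(4 - sqrt(170)/5) + 225*d) - 691 = (225*d + y*(4 - sqrt(170)/5)) - 691 = -691 + 225*d + y*(4 - sqrt(170)/5))
-327123/163163 + N(708, Q)/421468 = -327123/163163 + (-691 + 225*(-197) + (1/5)*708*(20 - sqrt(170)))/421468 = -327123*1/163163 + (-691 - 44325 + (2832 - 708*sqrt(170)/5))*(1/421468) = -327123/163163 + (-42184 - 708*sqrt(170)/5)*(1/421468) = -327123/163163 + (-10546/105367 - 177*sqrt(170)/526835) = -36188686139/17191995821 - 177*sqrt(170)/526835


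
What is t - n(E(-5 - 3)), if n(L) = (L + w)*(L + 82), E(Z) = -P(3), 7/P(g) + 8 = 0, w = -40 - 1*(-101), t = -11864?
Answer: -1087481/64 ≈ -16992.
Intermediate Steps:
w = 61 (w = -40 + 101 = 61)
P(g) = -7/8 (P(g) = 7/(-8 + 0) = 7/(-8) = 7*(-1/8) = -7/8)
E(Z) = 7/8 (E(Z) = -1*(-7/8) = 7/8)
n(L) = (61 + L)*(82 + L) (n(L) = (L + 61)*(L + 82) = (61 + L)*(82 + L))
t - n(E(-5 - 3)) = -11864 - (5002 + (7/8)**2 + 143*(7/8)) = -11864 - (5002 + 49/64 + 1001/8) = -11864 - 1*328185/64 = -11864 - 328185/64 = -1087481/64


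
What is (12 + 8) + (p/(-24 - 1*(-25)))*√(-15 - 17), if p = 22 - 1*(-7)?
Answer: 20 + 116*I*√2 ≈ 20.0 + 164.05*I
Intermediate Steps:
p = 29 (p = 22 + 7 = 29)
(12 + 8) + (p/(-24 - 1*(-25)))*√(-15 - 17) = (12 + 8) + (29/(-24 - 1*(-25)))*√(-15 - 17) = 20 + (29/(-24 + 25))*√(-32) = 20 + (29/1)*(4*I*√2) = 20 + (29*1)*(4*I*√2) = 20 + 29*(4*I*√2) = 20 + 116*I*√2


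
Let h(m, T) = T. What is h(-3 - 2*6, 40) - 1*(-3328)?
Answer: 3368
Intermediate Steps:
h(-3 - 2*6, 40) - 1*(-3328) = 40 - 1*(-3328) = 40 + 3328 = 3368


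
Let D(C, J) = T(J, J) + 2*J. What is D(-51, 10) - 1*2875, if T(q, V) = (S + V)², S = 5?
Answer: -2630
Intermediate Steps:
T(q, V) = (5 + V)²
D(C, J) = (5 + J)² + 2*J
D(-51, 10) - 1*2875 = ((5 + 10)² + 2*10) - 1*2875 = (15² + 20) - 2875 = (225 + 20) - 2875 = 245 - 2875 = -2630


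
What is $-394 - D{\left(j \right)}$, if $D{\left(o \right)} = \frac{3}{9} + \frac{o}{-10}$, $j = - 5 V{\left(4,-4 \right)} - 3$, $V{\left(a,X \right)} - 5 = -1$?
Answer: $- \frac{11899}{30} \approx -396.63$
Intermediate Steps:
$V{\left(a,X \right)} = 4$ ($V{\left(a,X \right)} = 5 - 1 = 4$)
$j = -23$ ($j = \left(-5\right) 4 - 3 = -20 - 3 = -23$)
$D{\left(o \right)} = \frac{1}{3} - \frac{o}{10}$ ($D{\left(o \right)} = 3 \cdot \frac{1}{9} + o \left(- \frac{1}{10}\right) = \frac{1}{3} - \frac{o}{10}$)
$-394 - D{\left(j \right)} = -394 - \left(\frac{1}{3} - - \frac{23}{10}\right) = -394 - \left(\frac{1}{3} + \frac{23}{10}\right) = -394 - \frac{79}{30} = - \frac{11899}{30}$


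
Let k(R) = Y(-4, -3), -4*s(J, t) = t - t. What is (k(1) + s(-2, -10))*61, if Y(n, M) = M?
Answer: -183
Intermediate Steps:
s(J, t) = 0 (s(J, t) = -(t - t)/4 = -¼*0 = 0)
k(R) = -3
(k(1) + s(-2, -10))*61 = (-3 + 0)*61 = -3*61 = -183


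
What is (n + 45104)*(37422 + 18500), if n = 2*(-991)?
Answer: 2411468484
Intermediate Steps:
n = -1982
(n + 45104)*(37422 + 18500) = (-1982 + 45104)*(37422 + 18500) = 43122*55922 = 2411468484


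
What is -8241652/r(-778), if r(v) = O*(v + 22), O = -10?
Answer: -2060413/1890 ≈ -1090.2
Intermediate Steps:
r(v) = -220 - 10*v (r(v) = -10*(v + 22) = -10*(22 + v) = -220 - 10*v)
-8241652/r(-778) = -8241652/(-220 - 10*(-778)) = -8241652/(-220 + 7780) = -8241652/7560 = -8241652*1/7560 = -2060413/1890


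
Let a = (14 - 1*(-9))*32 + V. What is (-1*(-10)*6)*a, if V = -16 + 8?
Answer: 43680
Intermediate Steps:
V = -8
a = 728 (a = (14 - 1*(-9))*32 - 8 = (14 + 9)*32 - 8 = 23*32 - 8 = 736 - 8 = 728)
(-1*(-10)*6)*a = (-1*(-10)*6)*728 = (10*6)*728 = 60*728 = 43680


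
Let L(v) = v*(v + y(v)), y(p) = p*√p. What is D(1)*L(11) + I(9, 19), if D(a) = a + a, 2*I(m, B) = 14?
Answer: 249 + 242*√11 ≈ 1051.6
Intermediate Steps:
I(m, B) = 7 (I(m, B) = (½)*14 = 7)
y(p) = p^(3/2)
D(a) = 2*a
L(v) = v*(v + v^(3/2))
D(1)*L(11) + I(9, 19) = (2*1)*(11*(11 + 11^(3/2))) + 7 = 2*(11*(11 + 11*√11)) + 7 = 2*(121 + 121*√11) + 7 = (242 + 242*√11) + 7 = 249 + 242*√11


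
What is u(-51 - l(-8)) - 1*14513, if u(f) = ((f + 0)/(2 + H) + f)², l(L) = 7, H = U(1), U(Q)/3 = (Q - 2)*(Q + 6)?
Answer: -4149257/361 ≈ -11494.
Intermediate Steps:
U(Q) = 3*(-2 + Q)*(6 + Q) (U(Q) = 3*((Q - 2)*(Q + 6)) = 3*((-2 + Q)*(6 + Q)) = 3*(-2 + Q)*(6 + Q))
H = -21 (H = -36 + 3*1² + 12*1 = -36 + 3*1 + 12 = -36 + 3 + 12 = -21)
u(f) = 324*f²/361 (u(f) = ((f + 0)/(2 - 21) + f)² = (f/(-19) + f)² = (f*(-1/19) + f)² = (-f/19 + f)² = (18*f/19)² = 324*f²/361)
u(-51 - l(-8)) - 1*14513 = 324*(-51 - 1*7)²/361 - 1*14513 = 324*(-51 - 7)²/361 - 14513 = (324/361)*(-58)² - 14513 = (324/361)*3364 - 14513 = 1089936/361 - 14513 = -4149257/361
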